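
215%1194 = 215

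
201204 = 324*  621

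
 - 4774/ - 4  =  2387/2= 1193.50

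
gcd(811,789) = 1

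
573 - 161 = 412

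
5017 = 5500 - 483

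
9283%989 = 382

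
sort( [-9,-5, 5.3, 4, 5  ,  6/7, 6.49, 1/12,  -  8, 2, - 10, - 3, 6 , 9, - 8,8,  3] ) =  [ - 10,  -  9, - 8, - 8, -5, - 3, 1/12, 6/7,2, 3, 4, 5, 5.3 , 6,6.49, 8,9]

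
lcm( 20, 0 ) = 0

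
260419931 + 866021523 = 1126441454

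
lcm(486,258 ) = 20898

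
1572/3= 524=524.00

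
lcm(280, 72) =2520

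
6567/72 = 2189/24 = 91.21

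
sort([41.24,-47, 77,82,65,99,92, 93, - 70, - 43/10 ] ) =[-70 , - 47, - 43/10, 41.24,65,77,82, 92,93, 99 ] 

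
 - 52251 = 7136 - 59387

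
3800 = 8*475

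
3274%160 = 74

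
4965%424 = 301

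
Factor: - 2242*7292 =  -2^3*19^1 * 59^1*1823^1 = - 16348664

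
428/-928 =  - 107/232 = - 0.46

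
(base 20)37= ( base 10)67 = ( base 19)3a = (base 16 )43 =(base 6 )151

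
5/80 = 1/16 = 0.06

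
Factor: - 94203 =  - 3^4* 1163^1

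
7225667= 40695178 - 33469511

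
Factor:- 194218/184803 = - 722/687 = - 2^1*3^(-1 )*19^2*229^ ( - 1)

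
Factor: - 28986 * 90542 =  - 2^2 * 3^1*17^1*2663^1 * 4831^1 = - 2624450412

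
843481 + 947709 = 1791190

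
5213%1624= 341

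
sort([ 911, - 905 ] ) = [ - 905,911] 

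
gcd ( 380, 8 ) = 4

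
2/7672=1/3836 = 0.00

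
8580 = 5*1716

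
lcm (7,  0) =0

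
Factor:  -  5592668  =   - 2^2*647^1*2161^1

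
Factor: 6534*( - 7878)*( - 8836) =454831792272= 2^4*3^4*11^2*13^1*47^2*101^1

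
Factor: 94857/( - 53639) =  - 3^1*7^1* 4517^1*53639^ (  -  1) 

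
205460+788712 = 994172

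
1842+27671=29513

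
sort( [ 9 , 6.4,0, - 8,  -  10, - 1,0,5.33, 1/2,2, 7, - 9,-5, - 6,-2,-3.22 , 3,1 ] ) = [ - 10,-9, - 8,  -  6  ,-5, - 3.22,-2, - 1, 0, 0,1/2,  1, 2, 3,5.33,6.4, 7, 9]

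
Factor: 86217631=86217631^1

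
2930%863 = 341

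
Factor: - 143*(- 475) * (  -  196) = - 13313300=-2^2*5^2  *  7^2*11^1 * 13^1*19^1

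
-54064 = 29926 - 83990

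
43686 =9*4854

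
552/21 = 184/7= 26.29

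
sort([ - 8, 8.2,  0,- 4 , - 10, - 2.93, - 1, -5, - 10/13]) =[-10, - 8, - 5, - 4, - 2.93,-1 ,  -  10/13,0, 8.2]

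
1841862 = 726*2537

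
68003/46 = 68003/46 = 1478.33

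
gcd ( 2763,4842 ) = 9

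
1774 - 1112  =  662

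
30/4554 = 5/759 =0.01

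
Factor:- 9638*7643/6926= - 36831617/3463 = - 61^1*79^1 * 3463^(- 1)*7643^1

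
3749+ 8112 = 11861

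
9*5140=46260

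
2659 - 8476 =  - 5817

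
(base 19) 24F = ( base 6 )3433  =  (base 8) 1455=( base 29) s1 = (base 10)813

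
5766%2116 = 1534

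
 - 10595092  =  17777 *( - 596)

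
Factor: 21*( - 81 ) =-3^5 * 7^1 = - 1701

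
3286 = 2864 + 422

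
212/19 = 212/19 = 11.16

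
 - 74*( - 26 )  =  1924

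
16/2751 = 16/2751=0.01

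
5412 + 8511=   13923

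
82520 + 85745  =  168265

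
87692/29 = 3023+25/29 = 3023.86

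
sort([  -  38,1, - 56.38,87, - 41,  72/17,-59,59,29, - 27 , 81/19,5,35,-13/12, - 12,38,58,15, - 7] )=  [ - 59, - 56.38,-41 , - 38,  -  27 ,  -  12, - 7, - 13/12,1,72/17,81/19,5 , 15,  29, 35,38,58, 59,87 ]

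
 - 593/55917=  - 1 + 55324/55917 = -0.01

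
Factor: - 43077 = - 3^1*83^1*173^1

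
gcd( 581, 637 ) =7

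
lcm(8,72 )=72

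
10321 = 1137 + 9184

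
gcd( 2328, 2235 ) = 3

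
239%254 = 239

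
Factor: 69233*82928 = 5741354224 = 2^4*71^1*73^1*69233^1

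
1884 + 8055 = 9939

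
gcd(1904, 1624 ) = 56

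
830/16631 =830/16631 = 0.05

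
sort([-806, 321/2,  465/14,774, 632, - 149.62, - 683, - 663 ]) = [  -  806, - 683,- 663,-149.62 , 465/14, 321/2,632,774] 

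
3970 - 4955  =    -  985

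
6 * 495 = 2970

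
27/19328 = 27/19328 = 0.00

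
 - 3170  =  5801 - 8971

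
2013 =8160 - 6147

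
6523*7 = 45661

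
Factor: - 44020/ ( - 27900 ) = 71/45 = 3^( - 2 )*5^( - 1) * 71^1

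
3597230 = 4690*767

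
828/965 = 828/965 = 0.86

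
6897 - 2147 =4750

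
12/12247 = 12/12247 =0.00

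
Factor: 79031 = 79031^1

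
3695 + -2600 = 1095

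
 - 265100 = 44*( - 6025 )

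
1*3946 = 3946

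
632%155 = 12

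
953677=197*4841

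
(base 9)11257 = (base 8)16520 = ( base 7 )30610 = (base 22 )FB2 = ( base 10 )7504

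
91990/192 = 45995/96  =  479.11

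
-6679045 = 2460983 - 9140028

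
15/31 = 15/31 = 0.48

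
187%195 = 187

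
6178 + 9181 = 15359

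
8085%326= 261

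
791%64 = 23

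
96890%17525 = 9265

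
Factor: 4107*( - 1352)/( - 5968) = 694083/746 = 2^( - 1) * 3^1*13^2*37^2*373^( - 1 )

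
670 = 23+647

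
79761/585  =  26587/195 = 136.34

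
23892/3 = 7964=7964.00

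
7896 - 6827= 1069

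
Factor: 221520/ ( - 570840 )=- 2^1*13^1*67^( - 1) = - 26/67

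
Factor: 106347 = 3^1*  35449^1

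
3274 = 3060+214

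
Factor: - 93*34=  -  3162  =  -2^1*3^1*17^1*31^1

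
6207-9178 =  - 2971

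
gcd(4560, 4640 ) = 80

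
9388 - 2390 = 6998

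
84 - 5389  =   - 5305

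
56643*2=113286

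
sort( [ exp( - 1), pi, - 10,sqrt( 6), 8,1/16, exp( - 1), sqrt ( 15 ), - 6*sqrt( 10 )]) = [-6*sqrt( 10 ), - 10, 1/16 , exp( - 1 ), exp( - 1 ),  sqrt( 6 ), pi, sqrt ( 15 ),8] 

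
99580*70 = 6970600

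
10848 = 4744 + 6104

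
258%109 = 40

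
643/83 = 643/83 = 7.75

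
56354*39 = 2197806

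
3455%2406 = 1049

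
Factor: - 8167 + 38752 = 30585 = 3^1*5^1*2039^1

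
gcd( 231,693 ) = 231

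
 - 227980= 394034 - 622014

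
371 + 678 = 1049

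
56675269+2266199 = 58941468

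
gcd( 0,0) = 0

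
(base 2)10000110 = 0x86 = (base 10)134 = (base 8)206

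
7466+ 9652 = 17118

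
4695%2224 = 247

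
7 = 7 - 0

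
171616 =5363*32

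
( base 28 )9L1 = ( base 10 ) 7645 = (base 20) j25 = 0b1110111011101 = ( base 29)92i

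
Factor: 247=13^1*19^1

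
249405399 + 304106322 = 553511721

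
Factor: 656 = 2^4 * 41^1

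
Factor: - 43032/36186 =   -  44/37 = - 2^2*11^1*37^( - 1)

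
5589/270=207/10  =  20.70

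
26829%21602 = 5227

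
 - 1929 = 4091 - 6020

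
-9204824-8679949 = -17884773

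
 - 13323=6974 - 20297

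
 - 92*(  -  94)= 8648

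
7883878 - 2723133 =5160745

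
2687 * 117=314379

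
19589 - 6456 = 13133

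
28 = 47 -19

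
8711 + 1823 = 10534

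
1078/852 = 1 + 113/426  =  1.27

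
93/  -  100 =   -  1+7/100 = - 0.93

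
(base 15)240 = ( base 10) 510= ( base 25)KA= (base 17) 1D0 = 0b111111110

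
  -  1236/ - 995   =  1236/995 = 1.24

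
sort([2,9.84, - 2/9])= [ - 2/9, 2,9.84 ] 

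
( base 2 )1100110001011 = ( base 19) I23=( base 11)4a05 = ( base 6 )50135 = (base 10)6539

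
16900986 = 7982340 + 8918646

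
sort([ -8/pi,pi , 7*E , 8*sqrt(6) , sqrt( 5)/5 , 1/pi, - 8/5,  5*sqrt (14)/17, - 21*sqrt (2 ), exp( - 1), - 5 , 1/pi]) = [ - 21*sqrt(2 ), - 5, - 8/pi , -8/5, 1/pi, 1/pi,exp( - 1), sqrt( 5)/5,  5*sqrt( 14 )/17 , pi,7*E,8*sqrt( 6 )]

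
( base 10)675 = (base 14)363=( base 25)120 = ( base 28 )o3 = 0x2A3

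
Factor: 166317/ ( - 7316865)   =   - 3^( - 2)*5^( - 1 )*83^(  -  1)*653^ (-1)*55439^1 = - 55439/2438955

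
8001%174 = 171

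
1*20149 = 20149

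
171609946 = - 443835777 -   -  615445723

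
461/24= 461/24 =19.21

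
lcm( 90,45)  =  90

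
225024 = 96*2344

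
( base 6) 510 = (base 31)60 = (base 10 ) 186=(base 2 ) 10111010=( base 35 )5B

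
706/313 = 2 + 80/313 = 2.26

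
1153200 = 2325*496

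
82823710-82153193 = 670517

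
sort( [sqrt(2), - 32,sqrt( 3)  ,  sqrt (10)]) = [-32,sqrt( 2), sqrt(3), sqrt( 10) ]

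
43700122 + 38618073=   82318195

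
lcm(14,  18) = 126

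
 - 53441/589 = - 53441/589 =- 90.73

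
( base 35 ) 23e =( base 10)2569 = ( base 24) 4B1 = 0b101000001001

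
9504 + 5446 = 14950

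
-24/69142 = -12/34571 = - 0.00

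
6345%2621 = 1103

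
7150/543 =7150/543  =  13.17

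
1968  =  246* 8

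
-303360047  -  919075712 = -1222435759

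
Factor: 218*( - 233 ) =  - 50794= - 2^1*109^1 * 233^1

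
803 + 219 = 1022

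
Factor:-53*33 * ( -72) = 2^3*3^3 * 11^1 * 53^1 = 125928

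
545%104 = 25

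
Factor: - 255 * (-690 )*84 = 14779800=2^3*3^3*5^2* 7^1*17^1*23^1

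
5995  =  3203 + 2792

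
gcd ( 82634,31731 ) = 1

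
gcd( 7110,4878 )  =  18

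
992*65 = 64480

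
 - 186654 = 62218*( - 3 ) 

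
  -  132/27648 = - 1 + 2293/2304 = - 0.00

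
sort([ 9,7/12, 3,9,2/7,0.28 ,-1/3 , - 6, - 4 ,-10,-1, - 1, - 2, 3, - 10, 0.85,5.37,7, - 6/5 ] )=[ - 10, - 10 , - 6, - 4,  -  2, - 6/5, - 1, -1, - 1/3 , 0.28,  2/7,7/12, 0.85,3, 3, 5.37, 7,9,9]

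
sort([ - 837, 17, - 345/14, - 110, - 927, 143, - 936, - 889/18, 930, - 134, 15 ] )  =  [ - 936 , - 927, - 837, - 134, - 110,  -  889/18,  -  345/14, 15, 17,  143,930]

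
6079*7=42553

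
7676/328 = 23 + 33/82 =23.40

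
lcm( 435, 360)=10440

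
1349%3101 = 1349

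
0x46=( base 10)70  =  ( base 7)130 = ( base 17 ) 42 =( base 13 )55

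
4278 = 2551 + 1727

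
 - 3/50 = -3/50 = - 0.06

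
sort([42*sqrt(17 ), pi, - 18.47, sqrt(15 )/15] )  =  [  -  18.47, sqrt( 15) /15,pi, 42*sqrt ( 17 )]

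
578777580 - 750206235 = -171428655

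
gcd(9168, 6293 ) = 1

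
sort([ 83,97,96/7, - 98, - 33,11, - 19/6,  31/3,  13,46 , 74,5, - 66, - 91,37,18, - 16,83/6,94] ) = [ - 98, - 91,  -  66,-33,-16,-19/6,5 , 31/3,11,13,  96/7,83/6 , 18,37, 46, 74 , 83, 94,97 ] 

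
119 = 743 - 624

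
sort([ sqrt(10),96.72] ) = [ sqrt( 10),96.72] 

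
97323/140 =695 + 23/140 = 695.16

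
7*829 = 5803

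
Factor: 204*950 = 2^3*3^1*5^2*17^1 *19^1 = 193800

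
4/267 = 4/267  =  0.01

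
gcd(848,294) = 2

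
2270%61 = 13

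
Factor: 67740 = 2^2*3^1*5^1 * 1129^1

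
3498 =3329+169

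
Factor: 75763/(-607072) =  - 2^( - 5 )*61^( -1)* 239^1*311^(-1 )*317^1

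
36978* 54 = 1996812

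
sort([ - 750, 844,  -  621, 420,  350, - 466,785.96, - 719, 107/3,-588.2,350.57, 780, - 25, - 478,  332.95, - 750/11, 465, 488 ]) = [ - 750,- 719, - 621, - 588.2, - 478, - 466, - 750/11, -25,107/3, 332.95,350,350.57, 420,465, 488, 780, 785.96,844 ]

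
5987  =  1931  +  4056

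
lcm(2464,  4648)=204512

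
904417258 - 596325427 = 308091831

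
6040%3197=2843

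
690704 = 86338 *8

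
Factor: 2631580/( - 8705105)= - 526316/1741021=- 2^2*7^1 * 17^ ( - 1)* 47^ ( - 1)*2179^(  -  1)*18797^1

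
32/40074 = 16/20037 = 0.00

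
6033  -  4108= 1925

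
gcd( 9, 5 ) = 1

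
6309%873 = 198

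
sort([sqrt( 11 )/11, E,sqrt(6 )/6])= [ sqrt( 11)/11,sqrt( 6) /6, E]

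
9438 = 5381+4057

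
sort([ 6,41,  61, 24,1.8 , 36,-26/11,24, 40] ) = [-26/11, 1.8,6,24, 24, 36, 40, 41,61 ]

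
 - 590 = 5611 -6201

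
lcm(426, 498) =35358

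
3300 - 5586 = -2286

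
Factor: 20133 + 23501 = 2^1*21817^1 =43634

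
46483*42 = 1952286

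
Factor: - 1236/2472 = -2^( - 1 ) = -1/2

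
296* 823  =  243608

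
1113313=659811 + 453502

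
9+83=92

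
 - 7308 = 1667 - 8975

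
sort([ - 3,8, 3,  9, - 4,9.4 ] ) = [- 4,-3, 3,8,9, 9.4]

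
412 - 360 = 52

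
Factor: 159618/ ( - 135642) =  - 13^( - 1 )*47^( - 1) *719^1 = - 719/611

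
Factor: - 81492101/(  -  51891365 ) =5^( - 1 )*17^1 * 31^ (-1)*334783^ (-1)*4793653^1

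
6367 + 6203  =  12570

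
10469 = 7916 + 2553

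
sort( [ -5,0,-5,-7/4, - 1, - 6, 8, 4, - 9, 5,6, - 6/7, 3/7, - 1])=[ - 9, - 6, - 5, - 5, - 7/4, - 1, - 1, - 6/7,0,3/7, 4, 5, 6,8]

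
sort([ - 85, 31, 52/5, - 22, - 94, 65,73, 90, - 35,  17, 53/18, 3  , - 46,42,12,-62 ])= [  -  94, - 85, - 62,-46,-35, - 22, 53/18, 3, 52/5, 12, 17, 31, 42, 65, 73, 90 ] 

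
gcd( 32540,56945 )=8135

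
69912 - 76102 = - 6190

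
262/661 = 262/661= 0.40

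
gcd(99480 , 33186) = 6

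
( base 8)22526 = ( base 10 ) 9558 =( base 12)5646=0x2556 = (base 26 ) e3g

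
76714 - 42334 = 34380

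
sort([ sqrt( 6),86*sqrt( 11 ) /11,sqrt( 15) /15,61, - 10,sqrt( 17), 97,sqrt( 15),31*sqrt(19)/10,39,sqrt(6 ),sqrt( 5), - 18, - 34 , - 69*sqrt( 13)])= [ - 69 * sqrt(13 ), - 34, - 18, - 10,sqrt( 15)/15,sqrt (5) , sqrt(6 ), sqrt(6 ), sqrt( 15 ), sqrt( 17), 31 *sqrt( 19 )/10,  86 * sqrt(  11) /11,39,61, 97]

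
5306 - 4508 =798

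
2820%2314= 506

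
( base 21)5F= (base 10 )120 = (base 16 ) 78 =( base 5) 440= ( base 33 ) 3L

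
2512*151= 379312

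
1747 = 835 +912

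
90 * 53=4770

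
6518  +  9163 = 15681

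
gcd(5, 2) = 1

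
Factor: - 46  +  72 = 26 = 2^1 * 13^1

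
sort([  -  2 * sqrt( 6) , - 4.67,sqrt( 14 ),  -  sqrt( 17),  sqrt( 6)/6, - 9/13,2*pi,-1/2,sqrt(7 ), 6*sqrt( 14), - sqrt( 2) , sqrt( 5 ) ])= [-2 * sqrt( 6), - 4.67, - sqrt(17), - sqrt( 2 ), - 9/13, - 1/2, sqrt( 6)/6,sqrt( 5),sqrt( 7), sqrt( 14),2*pi,6*sqrt( 14) ]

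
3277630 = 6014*545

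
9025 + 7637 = 16662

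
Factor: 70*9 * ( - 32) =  - 2^6*3^2*5^1*7^1 = - 20160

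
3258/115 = 28 + 38/115=28.33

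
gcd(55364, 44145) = 1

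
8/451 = 8/451 =0.02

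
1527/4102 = 1527/4102 = 0.37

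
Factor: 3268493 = 3268493^1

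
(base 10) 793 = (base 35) mn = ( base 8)1431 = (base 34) nb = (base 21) 1GG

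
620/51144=155/12786 = 0.01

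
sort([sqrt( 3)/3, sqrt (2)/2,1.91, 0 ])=[ 0,sqrt( 3)/3, sqrt(2)/2, 1.91 ] 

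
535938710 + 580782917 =1116721627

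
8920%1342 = 868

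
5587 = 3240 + 2347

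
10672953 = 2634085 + 8038868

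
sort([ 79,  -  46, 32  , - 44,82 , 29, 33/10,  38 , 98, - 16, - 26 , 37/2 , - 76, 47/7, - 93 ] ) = [ - 93 , - 76, -46, - 44, - 26 , - 16,33/10,47/7, 37/2,29,32,38,79,  82,98]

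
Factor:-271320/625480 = -357/823 = - 3^1*7^1*17^1*823^(- 1)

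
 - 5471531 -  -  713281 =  -4758250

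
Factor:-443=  - 443^1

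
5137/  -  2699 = -2 + 261/2699 = - 1.90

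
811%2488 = 811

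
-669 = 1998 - 2667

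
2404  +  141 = 2545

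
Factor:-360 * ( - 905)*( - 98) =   -  31928400 = - 2^4*3^2*5^2* 7^2*181^1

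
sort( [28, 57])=[ 28 , 57 ]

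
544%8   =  0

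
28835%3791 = 2298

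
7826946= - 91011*( - 86 ) 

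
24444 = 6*4074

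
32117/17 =1889 +4/17=1889.24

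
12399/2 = 6199 + 1/2=6199.50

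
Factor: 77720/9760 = 2^( - 2)*29^1*61^( - 1)*67^1 = 1943/244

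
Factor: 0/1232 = 0  =  0^1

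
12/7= 1 + 5/7 = 1.71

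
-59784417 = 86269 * ( - 693 ) 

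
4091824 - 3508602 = 583222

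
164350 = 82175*2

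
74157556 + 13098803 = 87256359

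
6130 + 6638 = 12768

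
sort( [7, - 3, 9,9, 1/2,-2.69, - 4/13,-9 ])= [-9, - 3, - 2.69, - 4/13,1/2, 7,  9, 9] 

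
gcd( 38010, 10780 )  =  70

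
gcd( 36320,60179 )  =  1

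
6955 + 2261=9216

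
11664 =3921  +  7743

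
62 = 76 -14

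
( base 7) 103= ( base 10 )52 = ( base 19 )2e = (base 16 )34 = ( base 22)28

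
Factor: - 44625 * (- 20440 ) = 912135000 = 2^3*3^1 * 5^4*7^2*17^1*73^1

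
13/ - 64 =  - 13/64 = - 0.20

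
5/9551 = 5/9551 = 0.00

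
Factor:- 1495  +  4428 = 2933 =7^1*419^1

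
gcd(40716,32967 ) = 27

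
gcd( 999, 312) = 3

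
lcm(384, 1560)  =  24960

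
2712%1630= 1082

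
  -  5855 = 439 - 6294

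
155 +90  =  245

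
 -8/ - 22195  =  8/22195 =0.00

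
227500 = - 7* (  -  32500)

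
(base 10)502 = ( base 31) G6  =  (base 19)178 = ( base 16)1f6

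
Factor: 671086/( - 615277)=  - 2^1*19^( - 1)*47^(-1)*487^1=- 974/893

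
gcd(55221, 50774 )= 1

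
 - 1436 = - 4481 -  -3045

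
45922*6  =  275532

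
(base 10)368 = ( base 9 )448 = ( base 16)170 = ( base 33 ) B5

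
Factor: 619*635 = 393065  =  5^1*127^1*619^1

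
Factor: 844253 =844253^1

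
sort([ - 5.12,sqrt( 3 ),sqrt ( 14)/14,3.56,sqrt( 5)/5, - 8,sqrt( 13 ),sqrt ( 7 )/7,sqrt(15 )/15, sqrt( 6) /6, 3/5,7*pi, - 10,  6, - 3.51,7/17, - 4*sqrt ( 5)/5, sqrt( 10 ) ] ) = [ -10, - 8,- 5.12, - 3.51,  -  4*sqrt(5 ) /5,sqrt(15)/15,sqrt( 14 )/14, sqrt ( 7)/7,sqrt( 6)/6,7/17,sqrt(5)/5,3/5, sqrt( 3), sqrt( 10),3.56,sqrt( 13)  ,  6, 7*pi] 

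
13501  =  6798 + 6703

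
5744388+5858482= 11602870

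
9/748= 9/748 = 0.01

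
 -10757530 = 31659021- 42416551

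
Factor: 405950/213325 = 706/371 = 2^1*7^ ( - 1 )*53^( - 1)*353^1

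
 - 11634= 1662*( - 7)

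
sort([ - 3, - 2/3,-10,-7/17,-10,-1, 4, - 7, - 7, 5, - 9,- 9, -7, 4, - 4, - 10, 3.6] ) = [ - 10,-10,  -  10, - 9,-9,-7, - 7, - 7, - 4, - 3, - 1, - 2/3, - 7/17, 3.6, 4, 4,  5]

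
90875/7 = 12982 + 1/7 = 12982.14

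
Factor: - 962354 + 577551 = -384803 = - 31^1*12413^1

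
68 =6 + 62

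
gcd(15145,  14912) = 233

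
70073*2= 140146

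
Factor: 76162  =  2^1*113^1*337^1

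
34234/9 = 3803 + 7/9 = 3803.78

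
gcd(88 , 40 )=8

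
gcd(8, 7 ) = 1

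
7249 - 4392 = 2857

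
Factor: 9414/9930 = 1569/1655 = 3^1*5^(- 1)*331^ (  -  1 ) * 523^1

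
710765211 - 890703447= - 179938236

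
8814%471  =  336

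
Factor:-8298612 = -2^2 * 3^4*7^1* 3659^1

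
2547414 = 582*4377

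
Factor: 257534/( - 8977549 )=-2^1*7^ ( - 1 )*128767^1*1282507^(- 1 ) 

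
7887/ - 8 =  - 7887/8 = - 985.88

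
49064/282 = 173  +  139/141 = 173.99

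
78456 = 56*1401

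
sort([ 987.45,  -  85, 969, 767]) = [ - 85, 767, 969,987.45] 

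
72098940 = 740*97431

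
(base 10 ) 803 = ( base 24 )19B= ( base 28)10J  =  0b1100100011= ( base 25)173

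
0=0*37286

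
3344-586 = 2758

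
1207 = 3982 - 2775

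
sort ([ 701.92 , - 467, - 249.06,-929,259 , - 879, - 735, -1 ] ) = [ - 929, - 879, - 735, - 467, - 249.06, - 1,259,701.92 ]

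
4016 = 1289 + 2727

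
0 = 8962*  0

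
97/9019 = 97/9019  =  0.01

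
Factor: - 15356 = -2^2*11^1*349^1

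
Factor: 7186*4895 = 2^1*5^1*11^1*89^1*3593^1 = 35175470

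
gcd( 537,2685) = 537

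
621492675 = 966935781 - 345443106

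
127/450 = 127/450= 0.28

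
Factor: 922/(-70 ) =-461/35 =- 5^(-1)*7^(-1 )*461^1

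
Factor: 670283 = 229^1*2927^1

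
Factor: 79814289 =3^1 * 239^1*111317^1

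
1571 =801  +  770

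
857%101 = 49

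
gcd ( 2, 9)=1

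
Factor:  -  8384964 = - 2^2*3^1*7^1*173^1*577^1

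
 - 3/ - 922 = 3/922 = 0.00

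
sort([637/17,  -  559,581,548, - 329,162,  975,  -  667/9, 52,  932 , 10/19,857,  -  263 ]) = [ - 559, - 329 , - 263, - 667/9,10/19, 637/17 , 52,  162,548,581 , 857,932, 975]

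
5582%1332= 254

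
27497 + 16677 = 44174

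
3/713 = 3/713= 0.00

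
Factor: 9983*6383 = 13^1*  67^1*149^1*491^1 = 63721489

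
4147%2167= 1980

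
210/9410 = 21/941 = 0.02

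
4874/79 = 4874/79 = 61.70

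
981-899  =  82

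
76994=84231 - 7237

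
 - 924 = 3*( -308 )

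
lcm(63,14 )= 126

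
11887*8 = 95096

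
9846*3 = 29538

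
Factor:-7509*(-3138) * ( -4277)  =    -  100779986034  =  - 2^1*3^2 * 7^1 * 13^1*47^1*523^1*2503^1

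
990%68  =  38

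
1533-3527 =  - 1994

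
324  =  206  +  118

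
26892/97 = 277+23/97 = 277.24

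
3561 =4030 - 469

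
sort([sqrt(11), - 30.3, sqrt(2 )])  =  [ - 30.3,sqrt(2), sqrt( 11)]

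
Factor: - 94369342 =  - 2^1*2003^1*23557^1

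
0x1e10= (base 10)7696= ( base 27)AF1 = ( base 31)808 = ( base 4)1320100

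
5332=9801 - 4469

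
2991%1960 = 1031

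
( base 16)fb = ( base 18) DH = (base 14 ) 13D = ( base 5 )2001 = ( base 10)251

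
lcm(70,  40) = 280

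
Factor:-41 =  - 41^1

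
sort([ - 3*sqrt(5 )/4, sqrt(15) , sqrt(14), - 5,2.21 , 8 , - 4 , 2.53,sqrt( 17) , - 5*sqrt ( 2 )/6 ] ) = [ - 5, - 4,-3 * sqrt(5 )/4 , - 5*sqrt (2) /6,2.21,2.53,  sqrt( 14 ),sqrt(15 ), sqrt(17 ), 8]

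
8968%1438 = 340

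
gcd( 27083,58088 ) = 53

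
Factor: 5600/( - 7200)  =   - 3^(  -  2)*7^1= - 7/9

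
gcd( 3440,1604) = 4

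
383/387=383/387=0.99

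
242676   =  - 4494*(-54) 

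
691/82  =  8 + 35/82 = 8.43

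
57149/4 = 14287 + 1/4 = 14287.25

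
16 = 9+7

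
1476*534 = 788184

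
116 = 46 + 70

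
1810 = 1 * 1810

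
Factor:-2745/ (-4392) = 5/8 =2^(  -  3) * 5^1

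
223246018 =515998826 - 292752808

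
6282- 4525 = 1757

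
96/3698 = 48/1849 = 0.03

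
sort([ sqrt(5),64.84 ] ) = [ sqrt(5 ),  64.84 ]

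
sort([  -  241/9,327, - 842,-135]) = [  -  842, - 135, - 241/9,327]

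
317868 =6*52978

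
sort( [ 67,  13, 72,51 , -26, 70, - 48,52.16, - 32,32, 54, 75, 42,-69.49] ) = [ - 69.49, - 48, - 32,-26, 13, 32,42, 51, 52.16, 54 , 67,70,72, 75]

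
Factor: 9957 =3^1* 3319^1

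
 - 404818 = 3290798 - 3695616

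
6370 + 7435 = 13805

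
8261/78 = 8261/78=105.91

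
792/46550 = 396/23275 = 0.02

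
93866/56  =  1676 + 5/28 = 1676.18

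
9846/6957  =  1094/773 = 1.42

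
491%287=204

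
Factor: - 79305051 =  - 3^1*7^1*17^1  *  193^1*1151^1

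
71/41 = 1 + 30/41 = 1.73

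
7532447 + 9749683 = 17282130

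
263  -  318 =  - 55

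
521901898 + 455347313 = 977249211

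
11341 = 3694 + 7647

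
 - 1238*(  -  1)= 1238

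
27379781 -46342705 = - 18962924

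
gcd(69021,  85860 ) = 9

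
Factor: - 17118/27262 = -27/43 = - 3^3 * 43^(-1)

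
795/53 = 15=15.00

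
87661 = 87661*1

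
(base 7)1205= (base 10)446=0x1be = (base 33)dh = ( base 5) 3241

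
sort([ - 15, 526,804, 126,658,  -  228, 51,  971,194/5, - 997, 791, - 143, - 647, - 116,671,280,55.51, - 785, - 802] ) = [- 997,-802, - 785, - 647, - 228, - 143,  -  116, - 15,194/5,51,55.51,  126,280,526,658,671,791,804, 971 ]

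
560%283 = 277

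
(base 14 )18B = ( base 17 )11D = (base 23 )dk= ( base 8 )477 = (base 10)319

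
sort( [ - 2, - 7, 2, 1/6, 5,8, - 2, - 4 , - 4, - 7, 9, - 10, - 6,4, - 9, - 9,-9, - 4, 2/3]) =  [ - 10, - 9,  -  9,-9, - 7, - 7, - 6, - 4, - 4,  -  4, - 2, - 2, 1/6, 2/3,2, 4, 5 , 8,9]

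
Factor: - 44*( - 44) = 1936 = 2^4*11^2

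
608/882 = 304/441 = 0.69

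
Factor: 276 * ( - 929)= - 2^2*3^1*23^1*929^1=- 256404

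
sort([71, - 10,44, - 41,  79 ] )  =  [ - 41,  -  10, 44, 71, 79]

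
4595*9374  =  43073530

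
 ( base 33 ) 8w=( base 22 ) DA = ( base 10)296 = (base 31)9h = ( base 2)100101000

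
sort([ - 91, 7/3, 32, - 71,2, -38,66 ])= [ - 91,  -  71, - 38, 2, 7/3, 32,66]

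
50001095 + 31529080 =81530175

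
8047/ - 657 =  - 13+ 494/657 = - 12.25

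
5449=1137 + 4312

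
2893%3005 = 2893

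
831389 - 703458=127931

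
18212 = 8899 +9313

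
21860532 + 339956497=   361817029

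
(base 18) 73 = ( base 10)129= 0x81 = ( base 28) 4h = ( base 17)7A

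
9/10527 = 3/3509= 0.00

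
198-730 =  - 532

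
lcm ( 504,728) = 6552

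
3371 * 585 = 1972035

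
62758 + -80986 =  - 18228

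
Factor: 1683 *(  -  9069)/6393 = -3^2  *11^1*17^1*2131^(-1)*3023^1 = - 5087709/2131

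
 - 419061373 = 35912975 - 454974348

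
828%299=230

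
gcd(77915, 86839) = 1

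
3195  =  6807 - 3612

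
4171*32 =133472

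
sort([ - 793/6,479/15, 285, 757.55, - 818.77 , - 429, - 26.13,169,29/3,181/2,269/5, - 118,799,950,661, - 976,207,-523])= [-976, - 818.77, - 523,  -  429,-793/6, - 118,-26.13,29/3, 479/15, 269/5,181/2,169, 207,  285, 661, 757.55,799,950]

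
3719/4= 929 + 3/4=929.75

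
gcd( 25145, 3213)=1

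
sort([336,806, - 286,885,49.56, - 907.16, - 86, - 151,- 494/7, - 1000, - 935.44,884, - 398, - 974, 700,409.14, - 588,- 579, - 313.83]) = [ -1000,-974,- 935.44, - 907.16, - 588,-579, - 398 , - 313.83, - 286, - 151, - 86, - 494/7, 49.56,336, 409.14,700, 806, 884,  885]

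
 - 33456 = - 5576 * 6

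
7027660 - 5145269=1882391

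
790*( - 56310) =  -44484900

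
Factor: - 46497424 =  - 2^4 * 2906089^1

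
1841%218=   97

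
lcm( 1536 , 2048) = 6144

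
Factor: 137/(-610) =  -2^(-1)*5^( - 1 ) *61^( - 1) * 137^1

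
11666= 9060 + 2606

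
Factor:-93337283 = -13^1*29^1*247579^1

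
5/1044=5/1044 = 0.00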